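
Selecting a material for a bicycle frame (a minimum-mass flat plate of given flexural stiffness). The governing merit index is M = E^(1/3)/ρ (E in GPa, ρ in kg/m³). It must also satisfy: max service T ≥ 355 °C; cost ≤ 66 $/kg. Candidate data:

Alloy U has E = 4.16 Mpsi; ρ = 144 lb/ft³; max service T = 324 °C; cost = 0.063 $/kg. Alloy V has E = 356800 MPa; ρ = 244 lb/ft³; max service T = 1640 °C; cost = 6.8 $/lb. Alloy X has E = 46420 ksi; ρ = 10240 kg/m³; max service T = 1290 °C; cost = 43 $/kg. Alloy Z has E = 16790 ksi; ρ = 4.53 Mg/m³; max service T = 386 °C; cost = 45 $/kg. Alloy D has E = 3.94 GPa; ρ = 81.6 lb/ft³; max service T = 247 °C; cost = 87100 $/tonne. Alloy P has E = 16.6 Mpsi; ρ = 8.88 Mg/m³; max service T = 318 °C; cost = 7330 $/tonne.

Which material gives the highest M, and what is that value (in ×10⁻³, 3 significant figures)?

Screen on constraints: max service T ≥ 355 °C; cost ≤ 66 $/kg. Survivors: alloy V, alloy X, alloy Z.
After converting to SI:
  alloy V: E = 356.8 GPa, ρ = 3909 kg/m³
  alloy X: E = 320.1 GPa, ρ = 10240 kg/m³
  alloy Z: E = 115.8 GPa, ρ = 4530 kg/m³
  alloy V: M = 1.81×10⁻³
  alloy Z: M = 1.08×10⁻³
  alloy X: M = 0.668×10⁻³
Highest index: alloy V.

alloy V, M = 1.81×10⁻³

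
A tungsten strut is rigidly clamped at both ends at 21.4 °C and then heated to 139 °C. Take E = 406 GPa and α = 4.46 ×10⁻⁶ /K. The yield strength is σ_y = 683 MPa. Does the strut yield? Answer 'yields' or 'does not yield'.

does not yield

ΔT = 117.6 K. Constrained thermal stress σ = E·α·ΔT = 406.0×10³ MPa × 4.46×10⁻⁶ × 117.6 = 213 MPa (compressive).
Compare to σ_y = 683 MPa: σ < σ_y, so it does not yield.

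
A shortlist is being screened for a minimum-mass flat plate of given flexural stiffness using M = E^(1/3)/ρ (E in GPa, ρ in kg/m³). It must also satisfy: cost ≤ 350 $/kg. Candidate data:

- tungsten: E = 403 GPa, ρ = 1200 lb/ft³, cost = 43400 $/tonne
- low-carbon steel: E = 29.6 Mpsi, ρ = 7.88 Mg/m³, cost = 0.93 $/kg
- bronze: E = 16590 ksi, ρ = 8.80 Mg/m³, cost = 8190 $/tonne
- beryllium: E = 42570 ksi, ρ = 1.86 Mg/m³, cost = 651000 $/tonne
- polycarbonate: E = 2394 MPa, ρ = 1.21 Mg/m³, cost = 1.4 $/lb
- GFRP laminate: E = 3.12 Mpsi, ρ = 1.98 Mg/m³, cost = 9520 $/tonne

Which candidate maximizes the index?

Screen on constraints: cost ≤ 350 $/kg. Survivors: tungsten, low-carbon steel, bronze, polycarbonate, GFRP laminate.
Putting every candidate on a common basis:
  tungsten: E = 403.0 GPa, ρ = 19220 kg/m³
  low-carbon steel: E = 204.1 GPa, ρ = 7880 kg/m³
  bronze: E = 114.4 GPa, ρ = 8800 kg/m³
  polycarbonate: E = 2.394 GPa, ρ = 1210 kg/m³
  GFRP laminate: E = 21.51 GPa, ρ = 1980 kg/m³
  GFRP laminate: M = 1.40×10⁻³
  polycarbonate: M = 1.11×10⁻³
  low-carbon steel: M = 0.747×10⁻³
  bronze: M = 0.552×10⁻³
  tungsten: M = 0.384×10⁻³
The maximum is for GFRP laminate.

GFRP laminate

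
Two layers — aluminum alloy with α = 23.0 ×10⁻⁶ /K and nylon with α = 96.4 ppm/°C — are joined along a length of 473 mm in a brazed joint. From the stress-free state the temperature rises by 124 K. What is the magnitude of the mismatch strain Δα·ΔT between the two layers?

9.10×10⁻³

Δα = |23.0 − 96.4|×10⁻⁶/K = 73.4×10⁻⁶/K.
Mismatch strain = Δα·ΔT = 73.4×10⁻⁶ × 124.0 = 9.10×10⁻³.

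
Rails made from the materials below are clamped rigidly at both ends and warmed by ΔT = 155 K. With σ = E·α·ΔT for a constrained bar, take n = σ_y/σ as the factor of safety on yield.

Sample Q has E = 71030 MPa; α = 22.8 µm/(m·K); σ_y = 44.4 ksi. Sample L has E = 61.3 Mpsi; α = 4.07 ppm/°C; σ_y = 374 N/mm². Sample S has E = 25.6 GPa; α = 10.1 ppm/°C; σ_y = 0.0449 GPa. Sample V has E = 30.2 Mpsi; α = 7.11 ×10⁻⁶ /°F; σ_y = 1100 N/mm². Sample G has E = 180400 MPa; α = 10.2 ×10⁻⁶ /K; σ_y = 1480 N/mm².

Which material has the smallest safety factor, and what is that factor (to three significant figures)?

sample S, n = 1.12

In consistent units (E in GPa, α in ×10⁻⁶/K, σ_y in MPa):
  sample Q: E = 71.03, α = 22.8, σ_y = 306.1 → σ = 251 MPa, n = 1.22
  sample L: E = 422.6, α = 4.07, σ_y = 374.0 → σ = 267 MPa, n = 1.40
  sample S: E = 25.60, α = 10.1, σ_y = 44.90 → σ = 40.1 MPa, n = 1.12
  sample V: E = 208.2, α = 12.8, σ_y = 1100 → σ = 413 MPa, n = 2.66
  sample G: E = 180.4, α = 10.2, σ_y = 1480 → σ = 285 MPa, n = 5.19
The minimum is sample S at n = 1.12.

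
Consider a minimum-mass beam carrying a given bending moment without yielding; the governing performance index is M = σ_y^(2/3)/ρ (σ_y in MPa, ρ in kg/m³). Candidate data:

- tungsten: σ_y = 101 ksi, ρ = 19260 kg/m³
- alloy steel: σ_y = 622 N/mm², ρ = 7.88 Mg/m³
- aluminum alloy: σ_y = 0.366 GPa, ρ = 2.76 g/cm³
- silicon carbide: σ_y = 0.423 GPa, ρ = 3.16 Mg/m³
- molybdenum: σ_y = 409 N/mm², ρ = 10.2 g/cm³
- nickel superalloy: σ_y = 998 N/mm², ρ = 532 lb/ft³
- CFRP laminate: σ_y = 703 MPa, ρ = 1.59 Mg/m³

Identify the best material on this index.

CFRP laminate

After converting to SI:
  tungsten: σ_y = 696.4 MPa, ρ = 19260 kg/m³
  alloy steel: σ_y = 622.0 MPa, ρ = 7880 kg/m³
  aluminum alloy: σ_y = 366.0 MPa, ρ = 2760 kg/m³
  silicon carbide: σ_y = 423.0 MPa, ρ = 3160 kg/m³
  molybdenum: σ_y = 409.0 MPa, ρ = 10200 kg/m³
  nickel superalloy: σ_y = 998.0 MPa, ρ = 8522 kg/m³
  CFRP laminate: σ_y = 703.0 MPa, ρ = 1590 kg/m³
  CFRP laminate: M = 49.7×10⁻³
  aluminum alloy: M = 18.5×10⁻³
  silicon carbide: M = 17.8×10⁻³
  nickel superalloy: M = 11.7×10⁻³
  alloy steel: M = 9.25×10⁻³
  molybdenum: M = 5.40×10⁻³
  tungsten: M = 4.08×10⁻³
CFRP laminate has the largest M.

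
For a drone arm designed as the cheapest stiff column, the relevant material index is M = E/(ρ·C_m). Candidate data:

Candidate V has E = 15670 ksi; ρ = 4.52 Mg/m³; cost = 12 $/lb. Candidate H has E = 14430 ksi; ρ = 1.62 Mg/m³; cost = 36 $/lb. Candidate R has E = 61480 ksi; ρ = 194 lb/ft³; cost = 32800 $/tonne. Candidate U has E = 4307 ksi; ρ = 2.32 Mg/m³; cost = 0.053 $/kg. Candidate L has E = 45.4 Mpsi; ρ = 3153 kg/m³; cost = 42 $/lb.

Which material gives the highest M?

candidate U

Convert each candidate to consistent units, then evaluate M:
  candidate V: E = 108.0 GPa, ρ = 4520 kg/m³, cost = 26.46 $/kg
  candidate H: E = 99.49 GPa, ρ = 1620 kg/m³, cost = 79.37 $/kg
  candidate R: E = 423.9 GPa, ρ = 3108 kg/m³, cost = 32.80 $/kg
  candidate U: E = 29.70 GPa, ρ = 2320 kg/m³, cost = 0.05300 $/kg
  candidate L: E = 313.0 GPa, ρ = 3153 kg/m³, cost = 92.59 $/kg
  candidate U: M = 242 MN·m per $
  candidate R: M = 4.16 MN·m per $
  candidate L: M = 1.07 MN·m per $
  candidate V: M = 0.904 MN·m per $
  candidate H: M = 0.774 MN·m per $
The maximum is for candidate U.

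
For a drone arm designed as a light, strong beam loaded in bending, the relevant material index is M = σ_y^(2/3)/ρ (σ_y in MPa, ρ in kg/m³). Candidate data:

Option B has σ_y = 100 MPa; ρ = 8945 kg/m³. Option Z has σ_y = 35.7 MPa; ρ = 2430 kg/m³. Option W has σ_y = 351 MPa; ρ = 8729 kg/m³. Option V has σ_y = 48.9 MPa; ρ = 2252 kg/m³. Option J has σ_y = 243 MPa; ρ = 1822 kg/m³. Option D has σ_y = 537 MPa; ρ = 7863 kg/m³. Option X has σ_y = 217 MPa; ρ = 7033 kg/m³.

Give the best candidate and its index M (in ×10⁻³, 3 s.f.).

option J, M = 21.4×10⁻³

Per-candidate index values:
  option J: M = 21.4×10⁻³
  option D: M = 8.40×10⁻³
  option V: M = 5.94×10⁻³
  option W: M = 5.70×10⁻³
  option X: M = 5.13×10⁻³
  option Z: M = 4.46×10⁻³
  option B: M = 2.41×10⁻³
Option J ranks first.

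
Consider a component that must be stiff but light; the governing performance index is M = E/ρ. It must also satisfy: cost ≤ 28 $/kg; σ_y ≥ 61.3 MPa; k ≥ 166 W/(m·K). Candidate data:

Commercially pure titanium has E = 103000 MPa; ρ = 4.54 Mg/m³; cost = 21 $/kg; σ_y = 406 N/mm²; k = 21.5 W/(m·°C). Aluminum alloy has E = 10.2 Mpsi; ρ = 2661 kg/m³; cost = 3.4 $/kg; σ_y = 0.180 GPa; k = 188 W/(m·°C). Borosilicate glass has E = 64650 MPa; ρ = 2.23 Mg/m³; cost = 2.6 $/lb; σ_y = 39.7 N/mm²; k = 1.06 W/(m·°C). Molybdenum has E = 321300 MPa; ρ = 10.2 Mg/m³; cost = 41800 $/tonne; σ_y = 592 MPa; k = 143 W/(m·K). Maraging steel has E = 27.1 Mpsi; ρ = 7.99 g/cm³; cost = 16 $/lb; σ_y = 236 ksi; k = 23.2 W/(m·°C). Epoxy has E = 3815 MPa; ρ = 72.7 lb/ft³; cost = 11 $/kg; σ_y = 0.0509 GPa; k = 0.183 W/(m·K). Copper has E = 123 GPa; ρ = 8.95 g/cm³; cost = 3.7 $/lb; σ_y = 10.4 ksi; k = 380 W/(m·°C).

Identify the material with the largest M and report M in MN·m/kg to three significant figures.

aluminum alloy, M = 26.4 MN·m/kg

Screen on constraints: cost ≤ 28 $/kg; σ_y ≥ 61.3 MPa; k ≥ 166 W/(m·K). Survivors: aluminum alloy, copper.
Normalizing units and computing the index:
  aluminum alloy: E = 70.33 GPa, ρ = 2661 kg/m³
  copper: E = 123.0 GPa, ρ = 8950 kg/m³
  aluminum alloy: M = 26.4 MN·m/kg
  copper: M = 13.7 MN·m/kg
Highest index: aluminum alloy.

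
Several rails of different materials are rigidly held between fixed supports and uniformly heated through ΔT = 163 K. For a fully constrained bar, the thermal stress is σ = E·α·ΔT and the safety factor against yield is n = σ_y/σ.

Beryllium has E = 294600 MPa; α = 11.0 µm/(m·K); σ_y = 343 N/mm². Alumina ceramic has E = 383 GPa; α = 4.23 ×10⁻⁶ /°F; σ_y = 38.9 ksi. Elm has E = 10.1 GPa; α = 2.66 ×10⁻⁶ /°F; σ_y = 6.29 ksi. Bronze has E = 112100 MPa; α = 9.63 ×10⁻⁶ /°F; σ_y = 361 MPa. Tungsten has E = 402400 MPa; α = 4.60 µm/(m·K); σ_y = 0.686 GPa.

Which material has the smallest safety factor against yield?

alumina ceramic

Per material, after unit conversion:
  beryllium: E = 294.6, α = 11.0, σ_y = 343.0 → σ = 528 MPa, n = 0.649
  alumina ceramic: E = 383.0, α = 7.61, σ_y = 268.2 → σ = 475 MPa, n = 0.564
  elm: E = 10.10, α = 4.79, σ_y = 43.37 → σ = 7.88 MPa, n = 5.50
  bronze: E = 112.1, α = 17.3, σ_y = 361.0 → σ = 317 MPa, n = 1.14
  tungsten: E = 402.4, α = 4.60, σ_y = 686.0 → σ = 302 MPa, n = 2.27
Alumina ceramic has the lowest safety factor, n = 0.564.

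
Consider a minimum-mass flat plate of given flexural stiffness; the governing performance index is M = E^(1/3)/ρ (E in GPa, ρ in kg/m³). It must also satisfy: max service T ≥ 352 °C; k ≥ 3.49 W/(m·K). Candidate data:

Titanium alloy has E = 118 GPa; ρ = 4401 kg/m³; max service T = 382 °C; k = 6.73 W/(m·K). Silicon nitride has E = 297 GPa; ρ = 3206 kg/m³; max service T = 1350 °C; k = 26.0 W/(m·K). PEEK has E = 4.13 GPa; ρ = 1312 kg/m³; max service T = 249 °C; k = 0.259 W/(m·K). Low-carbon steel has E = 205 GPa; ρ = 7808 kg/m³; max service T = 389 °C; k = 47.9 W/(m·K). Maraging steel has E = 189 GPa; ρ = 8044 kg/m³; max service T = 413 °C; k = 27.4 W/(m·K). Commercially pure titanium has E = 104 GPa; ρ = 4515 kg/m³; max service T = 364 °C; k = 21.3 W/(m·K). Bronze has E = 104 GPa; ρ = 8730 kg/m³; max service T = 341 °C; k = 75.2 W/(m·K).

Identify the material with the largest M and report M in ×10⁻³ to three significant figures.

Screen on constraints: max service T ≥ 352 °C; k ≥ 3.49 W/(m·K). Survivors: titanium alloy, silicon nitride, low-carbon steel, maraging steel, commercially pure titanium.
Evaluate M for each candidate:
  silicon nitride: M = 2.08×10⁻³
  titanium alloy: M = 1.11×10⁻³
  commercially pure titanium: M = 1.04×10⁻³
  low-carbon steel: M = 0.755×10⁻³
  maraging steel: M = 0.713×10⁻³
Highest index: silicon nitride.

silicon nitride, M = 2.08×10⁻³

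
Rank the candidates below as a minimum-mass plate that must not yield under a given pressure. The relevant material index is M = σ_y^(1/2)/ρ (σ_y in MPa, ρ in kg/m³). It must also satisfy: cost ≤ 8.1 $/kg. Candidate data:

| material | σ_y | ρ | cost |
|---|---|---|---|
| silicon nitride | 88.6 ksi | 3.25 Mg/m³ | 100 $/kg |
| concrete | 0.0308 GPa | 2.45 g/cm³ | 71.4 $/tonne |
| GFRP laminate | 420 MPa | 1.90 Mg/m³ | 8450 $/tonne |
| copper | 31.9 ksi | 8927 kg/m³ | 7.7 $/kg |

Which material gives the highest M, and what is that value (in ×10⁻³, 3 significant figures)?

Screen on constraints: cost ≤ 8.1 $/kg. Survivors: concrete, copper.
Normalizing units and computing the index:
  concrete: σ_y = 30.80 MPa, ρ = 2450 kg/m³
  copper: σ_y = 219.9 MPa, ρ = 8927 kg/m³
  concrete: M = 2.27×10⁻³
  copper: M = 1.66×10⁻³
Concrete has the largest M.

concrete, M = 2.27×10⁻³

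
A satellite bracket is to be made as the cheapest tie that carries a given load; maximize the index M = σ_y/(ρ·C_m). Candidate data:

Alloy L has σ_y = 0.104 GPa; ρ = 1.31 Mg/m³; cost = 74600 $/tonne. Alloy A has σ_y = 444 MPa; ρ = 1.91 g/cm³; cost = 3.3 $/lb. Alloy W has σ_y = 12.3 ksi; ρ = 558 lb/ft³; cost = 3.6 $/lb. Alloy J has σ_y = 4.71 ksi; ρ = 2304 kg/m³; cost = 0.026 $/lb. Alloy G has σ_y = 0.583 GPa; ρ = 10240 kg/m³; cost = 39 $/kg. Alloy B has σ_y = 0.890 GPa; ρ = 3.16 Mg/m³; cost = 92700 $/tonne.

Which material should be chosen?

alloy J

Convert each candidate to consistent units, then evaluate M:
  alloy L: σ_y = 104.0 MPa, ρ = 1310 kg/m³, cost = 74.60 $/kg
  alloy A: σ_y = 444.0 MPa, ρ = 1910 kg/m³, cost = 7.275 $/kg
  alloy W: σ_y = 84.81 MPa, ρ = 8938 kg/m³, cost = 7.937 $/kg
  alloy J: σ_y = 32.47 MPa, ρ = 2304 kg/m³, cost = 0.05732 $/kg
  alloy G: σ_y = 583.0 MPa, ρ = 10240 kg/m³, cost = 39.00 $/kg
  alloy B: σ_y = 890.0 MPa, ρ = 3160 kg/m³, cost = 92.70 $/kg
  alloy J: M = 246 kN·m per $
  alloy A: M = 32.0 kN·m per $
  alloy B: M = 3.04 kN·m per $
  alloy G: M = 1.46 kN·m per $
  alloy W: M = 1.20 kN·m per $
  alloy L: M = 1.06 kN·m per $
Alloy J has the largest M.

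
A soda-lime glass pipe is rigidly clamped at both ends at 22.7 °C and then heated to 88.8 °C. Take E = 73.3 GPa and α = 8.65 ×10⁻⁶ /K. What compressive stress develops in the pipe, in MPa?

41.9 MPa

ΔT = 66.10 K. Constrained thermal stress σ = E·α·ΔT = 73.30×10³ MPa × 8.65×10⁻⁶ × 66.10 = 41.9 MPa (compressive).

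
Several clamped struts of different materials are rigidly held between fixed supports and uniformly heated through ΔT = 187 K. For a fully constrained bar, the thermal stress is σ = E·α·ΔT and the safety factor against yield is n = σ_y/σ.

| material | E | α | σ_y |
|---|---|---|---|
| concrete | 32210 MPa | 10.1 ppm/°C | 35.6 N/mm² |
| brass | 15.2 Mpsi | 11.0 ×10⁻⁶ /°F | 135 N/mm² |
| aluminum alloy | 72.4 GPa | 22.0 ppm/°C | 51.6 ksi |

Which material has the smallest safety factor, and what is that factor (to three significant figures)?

Per material, after unit conversion:
  concrete: E = 32.21, α = 10.1, σ_y = 35.60 → σ = 60.8 MPa, n = 0.585
  brass: E = 104.8, α = 19.8, σ_y = 135.0 → σ = 388 MPa, n = 0.348
  aluminum alloy: E = 72.40, α = 22.0, σ_y = 355.8 → σ = 298 MPa, n = 1.19
Brass has the lowest safety factor, n = 0.348.

brass, n = 0.348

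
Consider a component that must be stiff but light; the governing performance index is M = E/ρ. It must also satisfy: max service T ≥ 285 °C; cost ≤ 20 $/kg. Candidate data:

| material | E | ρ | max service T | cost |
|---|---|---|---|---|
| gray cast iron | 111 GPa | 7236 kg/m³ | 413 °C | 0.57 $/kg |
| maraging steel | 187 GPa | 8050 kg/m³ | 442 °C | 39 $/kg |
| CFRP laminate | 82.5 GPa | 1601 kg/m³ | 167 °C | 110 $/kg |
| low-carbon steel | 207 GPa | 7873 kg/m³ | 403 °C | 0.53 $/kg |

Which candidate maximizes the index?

low-carbon steel

Screen on constraints: max service T ≥ 285 °C; cost ≤ 20 $/kg. Survivors: gray cast iron, low-carbon steel.
Per-candidate index values:
  low-carbon steel: M = 26.3 MN·m/kg
  gray cast iron: M = 15.3 MN·m/kg
Highest index: low-carbon steel.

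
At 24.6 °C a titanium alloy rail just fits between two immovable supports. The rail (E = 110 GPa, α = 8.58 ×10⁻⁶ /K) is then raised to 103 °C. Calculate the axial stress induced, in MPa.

ΔT = 78.40 K. Constrained thermal stress σ = E·α·ΔT = 110.0×10³ MPa × 8.58×10⁻⁶ × 78.40 = 74.0 MPa (compressive).

74.0 MPa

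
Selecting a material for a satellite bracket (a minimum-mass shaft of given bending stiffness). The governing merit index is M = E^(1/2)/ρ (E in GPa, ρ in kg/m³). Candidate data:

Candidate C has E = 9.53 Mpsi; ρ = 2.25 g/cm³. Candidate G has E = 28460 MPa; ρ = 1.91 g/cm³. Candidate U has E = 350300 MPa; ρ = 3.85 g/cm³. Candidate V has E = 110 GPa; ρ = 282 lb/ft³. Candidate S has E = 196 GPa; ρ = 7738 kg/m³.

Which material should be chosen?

candidate U

Putting every candidate on a common basis:
  candidate C: E = 65.71 GPa, ρ = 2250 kg/m³
  candidate G: E = 28.46 GPa, ρ = 1910 kg/m³
  candidate U: E = 350.3 GPa, ρ = 3850 kg/m³
  candidate V: E = 110.0 GPa, ρ = 4517 kg/m³
  candidate S: E = 196.0 GPa, ρ = 7738 kg/m³
  candidate U: M = 4.86×10⁻³
  candidate C: M = 3.60×10⁻³
  candidate G: M = 2.79×10⁻³
  candidate V: M = 2.32×10⁻³
  candidate S: M = 1.81×10⁻³
Highest index: candidate U.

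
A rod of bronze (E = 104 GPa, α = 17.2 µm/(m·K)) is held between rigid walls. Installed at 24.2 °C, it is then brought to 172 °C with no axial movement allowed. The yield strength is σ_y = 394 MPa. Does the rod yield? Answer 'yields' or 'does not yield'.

does not yield

ΔT = 147.8 K. Constrained thermal stress σ = E·α·ΔT = 104.0×10³ MPa × 17.2×10⁻⁶ × 147.8 = 264 MPa (compressive).
Compare to σ_y = 394 MPa: σ < σ_y, so it does not yield.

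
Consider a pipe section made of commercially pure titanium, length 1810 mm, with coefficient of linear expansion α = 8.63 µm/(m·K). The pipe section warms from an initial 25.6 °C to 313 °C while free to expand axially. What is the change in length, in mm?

ΔT = 313 − 25.6 = 287.4 K.
ΔL = α·L₀·ΔT = 8.63×10⁻⁶ × 1810 mm × 287.4 K = 4.49 mm.

4.49 mm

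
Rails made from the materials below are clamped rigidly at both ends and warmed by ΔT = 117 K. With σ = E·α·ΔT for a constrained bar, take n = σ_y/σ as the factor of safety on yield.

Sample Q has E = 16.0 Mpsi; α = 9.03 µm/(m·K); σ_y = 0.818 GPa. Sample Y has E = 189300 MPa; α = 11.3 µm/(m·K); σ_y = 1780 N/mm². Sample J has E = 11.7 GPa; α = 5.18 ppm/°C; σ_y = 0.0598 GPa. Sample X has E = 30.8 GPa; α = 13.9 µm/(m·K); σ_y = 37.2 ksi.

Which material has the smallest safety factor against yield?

Per material, after unit conversion:
  sample Q: E = 110.3, α = 9.03, σ_y = 818.0 → σ = 117 MPa, n = 7.02
  sample Y: E = 189.3, α = 11.3, σ_y = 1780 → σ = 250 MPa, n = 7.11
  sample J: E = 11.70, α = 5.18, σ_y = 59.80 → σ = 7.09 MPa, n = 8.43
  sample X: E = 30.80, α = 13.9, σ_y = 256.5 → σ = 50.1 MPa, n = 5.12
Smallest n: sample X with n = 5.12.

sample X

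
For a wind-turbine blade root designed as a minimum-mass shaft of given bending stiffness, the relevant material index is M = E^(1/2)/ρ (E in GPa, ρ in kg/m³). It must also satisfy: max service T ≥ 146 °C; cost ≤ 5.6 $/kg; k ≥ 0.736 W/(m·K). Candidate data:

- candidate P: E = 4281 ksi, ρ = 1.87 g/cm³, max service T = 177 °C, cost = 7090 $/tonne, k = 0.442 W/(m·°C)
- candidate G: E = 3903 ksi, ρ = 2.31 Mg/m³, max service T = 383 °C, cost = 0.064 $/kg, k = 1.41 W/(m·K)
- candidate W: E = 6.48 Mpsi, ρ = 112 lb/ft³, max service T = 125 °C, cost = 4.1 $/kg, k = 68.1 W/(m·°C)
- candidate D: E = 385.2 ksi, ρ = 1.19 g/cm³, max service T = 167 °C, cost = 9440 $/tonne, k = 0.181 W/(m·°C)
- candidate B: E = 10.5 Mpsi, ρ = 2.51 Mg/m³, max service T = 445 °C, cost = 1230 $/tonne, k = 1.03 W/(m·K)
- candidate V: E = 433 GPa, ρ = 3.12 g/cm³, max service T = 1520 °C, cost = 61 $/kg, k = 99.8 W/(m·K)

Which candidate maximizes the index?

Screen on constraints: max service T ≥ 146 °C; cost ≤ 5.6 $/kg; k ≥ 0.736 W/(m·K). Survivors: candidate G, candidate B.
In SI units:
  candidate G: E = 26.91 GPa, ρ = 2310 kg/m³
  candidate B: E = 72.39 GPa, ρ = 2510 kg/m³
  candidate B: M = 3.39×10⁻³
  candidate G: M = 2.25×10⁻³
Candidate B has the largest M.

candidate B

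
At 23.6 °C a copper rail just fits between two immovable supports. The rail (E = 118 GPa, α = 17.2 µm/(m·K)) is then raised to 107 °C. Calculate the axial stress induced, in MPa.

ΔT = 83.40 K. Constrained thermal stress σ = E·α·ΔT = 118.0×10³ MPa × 17.2×10⁻⁶ × 83.40 = 169 MPa (compressive).

169 MPa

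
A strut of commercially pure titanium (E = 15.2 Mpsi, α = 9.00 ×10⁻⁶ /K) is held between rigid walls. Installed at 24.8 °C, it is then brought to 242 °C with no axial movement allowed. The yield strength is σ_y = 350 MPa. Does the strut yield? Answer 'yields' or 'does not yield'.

does not yield

E = 15.2 Mpsi = 104.8 GPa.
ΔT = 217.2 K. Constrained thermal stress σ = E·α·ΔT = 104.8×10³ MPa × 9.00×10⁻⁶ × 217.2 = 205 MPa (compressive).
Compare to σ_y = 350 MPa: σ < σ_y, so it does not yield.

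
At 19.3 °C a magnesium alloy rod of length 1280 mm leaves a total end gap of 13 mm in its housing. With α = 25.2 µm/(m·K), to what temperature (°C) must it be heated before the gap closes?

422 °C

α·L₀·ΔT = 13.0 mm ⇒ ΔT = 13.0 / (25.2×10⁻⁶ × 1280.0) = 403.0 K.
T = 19.3 + 403.0 = 422.3 °C.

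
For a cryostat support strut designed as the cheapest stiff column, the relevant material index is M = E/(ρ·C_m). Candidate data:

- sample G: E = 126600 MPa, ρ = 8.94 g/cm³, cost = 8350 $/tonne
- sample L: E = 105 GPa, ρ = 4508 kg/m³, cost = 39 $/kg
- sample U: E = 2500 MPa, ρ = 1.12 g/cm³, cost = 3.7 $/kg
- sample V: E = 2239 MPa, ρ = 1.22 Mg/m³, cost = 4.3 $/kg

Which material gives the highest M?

Normalizing units and computing the index:
  sample G: E = 126.6 GPa, ρ = 8940 kg/m³, cost = 8.350 $/kg
  sample L: E = 105.0 GPa, ρ = 4508 kg/m³, cost = 39.00 $/kg
  sample U: E = 2.500 GPa, ρ = 1120 kg/m³, cost = 3.700 $/kg
  sample V: E = 2.239 GPa, ρ = 1220 kg/m³, cost = 4.300 $/kg
  sample G: M = 1.70 MN·m per $
  sample U: M = 0.603 MN·m per $
  sample L: M = 0.597 MN·m per $
  sample V: M = 0.427 MN·m per $
Highest index: sample G.

sample G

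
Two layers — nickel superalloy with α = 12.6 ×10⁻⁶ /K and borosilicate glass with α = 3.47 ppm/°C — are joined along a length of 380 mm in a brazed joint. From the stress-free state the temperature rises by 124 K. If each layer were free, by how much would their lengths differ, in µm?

Δα = |12.6 − 3.47|×10⁻⁶/K = 9.13×10⁻⁶/K.
ΔL_mismatch = Δα·L·ΔT = 9.13×10⁻⁶ × 380.0 mm × 124.0 K = 430 µm.

430 µm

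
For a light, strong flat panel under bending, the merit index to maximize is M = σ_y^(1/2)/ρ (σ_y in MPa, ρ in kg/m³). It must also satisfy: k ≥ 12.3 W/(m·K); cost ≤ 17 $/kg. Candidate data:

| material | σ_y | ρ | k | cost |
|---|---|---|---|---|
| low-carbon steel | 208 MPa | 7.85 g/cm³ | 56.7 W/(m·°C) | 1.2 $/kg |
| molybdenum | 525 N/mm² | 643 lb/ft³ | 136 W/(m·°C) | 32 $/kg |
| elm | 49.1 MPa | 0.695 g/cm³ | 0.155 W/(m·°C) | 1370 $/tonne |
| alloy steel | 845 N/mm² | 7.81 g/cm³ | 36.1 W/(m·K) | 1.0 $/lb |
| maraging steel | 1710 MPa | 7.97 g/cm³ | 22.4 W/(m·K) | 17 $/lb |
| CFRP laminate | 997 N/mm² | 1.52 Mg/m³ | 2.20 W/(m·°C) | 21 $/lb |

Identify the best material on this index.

alloy steel

Screen on constraints: k ≥ 12.3 W/(m·K); cost ≤ 17 $/kg. Survivors: low-carbon steel, alloy steel.
Normalizing units and computing the index:
  low-carbon steel: σ_y = 208.0 MPa, ρ = 7850 kg/m³
  alloy steel: σ_y = 845.0 MPa, ρ = 7810 kg/m³
  alloy steel: M = 3.72×10⁻³
  low-carbon steel: M = 1.84×10⁻³
The maximum is for alloy steel.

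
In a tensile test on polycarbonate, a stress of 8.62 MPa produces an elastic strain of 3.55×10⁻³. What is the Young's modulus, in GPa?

E = σ/ε = 8.62 MPa / 3.55×10⁻³ = 2428 MPa = 2.43 GPa.

2.43 GPa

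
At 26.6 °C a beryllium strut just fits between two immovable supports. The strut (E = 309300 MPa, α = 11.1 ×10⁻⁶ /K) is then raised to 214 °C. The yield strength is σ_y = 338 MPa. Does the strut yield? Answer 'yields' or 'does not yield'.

E = 309300 MPa = 309.3 GPa.
ΔT = 187.4 K. Constrained thermal stress σ = E·α·ΔT = 309.3×10³ MPa × 11.1×10⁻⁶ × 187.4 = 643 MPa (compressive).
Compare to σ_y = 338 MPa: σ ≥ σ_y, so it yields.

yields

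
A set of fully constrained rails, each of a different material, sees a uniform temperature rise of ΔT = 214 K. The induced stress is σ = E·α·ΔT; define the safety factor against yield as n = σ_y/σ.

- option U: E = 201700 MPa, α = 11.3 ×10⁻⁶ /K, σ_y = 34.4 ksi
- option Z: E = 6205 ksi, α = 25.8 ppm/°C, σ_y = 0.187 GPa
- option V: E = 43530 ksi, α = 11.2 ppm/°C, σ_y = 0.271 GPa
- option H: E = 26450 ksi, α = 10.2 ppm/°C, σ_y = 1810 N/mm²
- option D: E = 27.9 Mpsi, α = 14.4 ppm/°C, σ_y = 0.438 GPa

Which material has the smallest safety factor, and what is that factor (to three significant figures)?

option V, n = 0.377

In consistent units (E in GPa, α in ×10⁻⁶/K, σ_y in MPa):
  option U: E = 201.7, α = 11.3, σ_y = 237.2 → σ = 488 MPa, n = 0.486
  option Z: E = 42.78, α = 25.8, σ_y = 187.0 → σ = 236 MPa, n = 0.792
  option V: E = 300.1, α = 11.2, σ_y = 271.0 → σ = 719 MPa, n = 0.377
  option H: E = 182.4, α = 10.2, σ_y = 1810 → σ = 398 MPa, n = 4.55
  option D: E = 192.4, α = 14.4, σ_y = 438.0 → σ = 593 MPa, n = 0.739
The minimum is option V at n = 0.377.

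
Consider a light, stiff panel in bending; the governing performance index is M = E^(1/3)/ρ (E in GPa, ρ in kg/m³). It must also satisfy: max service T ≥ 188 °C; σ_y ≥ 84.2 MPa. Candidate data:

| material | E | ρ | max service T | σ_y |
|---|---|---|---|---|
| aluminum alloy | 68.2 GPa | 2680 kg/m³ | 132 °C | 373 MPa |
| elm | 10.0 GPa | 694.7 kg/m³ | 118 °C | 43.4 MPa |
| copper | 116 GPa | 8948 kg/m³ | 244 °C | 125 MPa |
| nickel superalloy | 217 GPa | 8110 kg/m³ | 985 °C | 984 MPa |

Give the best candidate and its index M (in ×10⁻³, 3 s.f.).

Screen on constraints: max service T ≥ 188 °C; σ_y ≥ 84.2 MPa. Survivors: copper, nickel superalloy.
Computing M directly (units already consistent):
  nickel superalloy: M = 0.741×10⁻³
  copper: M = 0.545×10⁻³
The maximum is for nickel superalloy.

nickel superalloy, M = 0.741×10⁻³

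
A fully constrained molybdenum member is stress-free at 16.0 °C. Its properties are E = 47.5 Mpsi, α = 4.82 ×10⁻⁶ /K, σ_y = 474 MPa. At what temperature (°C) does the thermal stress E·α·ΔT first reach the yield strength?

316 °C

E = 47.5 Mpsi = 327.5 GPa.
E·α·ΔT = 474.0 MPa ⇒ ΔT = 474.0 / (327.5×10³ × 4.82×10⁻⁶) = 300.3 K.
T = 16.0 + 300.3 = 316.3 °C.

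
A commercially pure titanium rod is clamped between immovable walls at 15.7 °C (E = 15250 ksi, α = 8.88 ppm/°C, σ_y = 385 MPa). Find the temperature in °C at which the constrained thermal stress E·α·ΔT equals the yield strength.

428 °C

E = 15250 ksi = 105.1 GPa.
E·α·ΔT = 385.0 MPa ⇒ ΔT = 385.0 / (105.1×10³ × 8.88×10⁻⁶) = 412.3 K.
T = 15.7 + 412.3 = 428.0 °C.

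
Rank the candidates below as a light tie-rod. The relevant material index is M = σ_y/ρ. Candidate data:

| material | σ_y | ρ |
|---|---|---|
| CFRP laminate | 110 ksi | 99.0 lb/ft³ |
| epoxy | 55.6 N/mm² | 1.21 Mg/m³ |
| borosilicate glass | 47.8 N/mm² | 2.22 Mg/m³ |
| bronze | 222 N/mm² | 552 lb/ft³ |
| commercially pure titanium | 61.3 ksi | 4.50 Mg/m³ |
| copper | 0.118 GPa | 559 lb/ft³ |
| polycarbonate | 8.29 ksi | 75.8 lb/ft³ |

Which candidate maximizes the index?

After converting to SI:
  CFRP laminate: σ_y = 758.4 MPa, ρ = 1586 kg/m³
  epoxy: σ_y = 55.60 MPa, ρ = 1210 kg/m³
  borosilicate glass: σ_y = 47.80 MPa, ρ = 2220 kg/m³
  bronze: σ_y = 222.0 MPa, ρ = 8842 kg/m³
  commercially pure titanium: σ_y = 422.6 MPa, ρ = 4500 kg/m³
  copper: σ_y = 118.0 MPa, ρ = 8954 kg/m³
  polycarbonate: σ_y = 57.16 MPa, ρ = 1214 kg/m³
  CFRP laminate: M = 478 kN·m/kg
  commercially pure titanium: M = 93.9 kN·m/kg
  polycarbonate: M = 47.1 kN·m/kg
  epoxy: M = 46.0 kN·m/kg
  bronze: M = 25.1 kN·m/kg
  borosilicate glass: M = 21.5 kN·m/kg
  copper: M = 13.2 kN·m/kg
CFRP laminate has the largest M.

CFRP laminate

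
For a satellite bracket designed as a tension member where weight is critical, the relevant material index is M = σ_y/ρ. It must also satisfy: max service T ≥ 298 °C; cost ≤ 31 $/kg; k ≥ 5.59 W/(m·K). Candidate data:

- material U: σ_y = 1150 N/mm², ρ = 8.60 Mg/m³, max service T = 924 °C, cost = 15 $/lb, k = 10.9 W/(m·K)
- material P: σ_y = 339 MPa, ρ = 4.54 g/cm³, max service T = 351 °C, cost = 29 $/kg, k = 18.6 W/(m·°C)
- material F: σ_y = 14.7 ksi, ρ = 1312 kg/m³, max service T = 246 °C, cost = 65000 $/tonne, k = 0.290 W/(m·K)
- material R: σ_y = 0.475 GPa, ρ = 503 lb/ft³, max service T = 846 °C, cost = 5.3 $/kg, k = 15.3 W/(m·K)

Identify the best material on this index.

material P

Screen on constraints: max service T ≥ 298 °C; cost ≤ 31 $/kg; k ≥ 5.59 W/(m·K). Survivors: material P, material R.
Putting every candidate on a common basis:
  material P: σ_y = 339.0 MPa, ρ = 4540 kg/m³
  material R: σ_y = 475.0 MPa, ρ = 8057 kg/m³
  material P: M = 74.7 kN·m/kg
  material R: M = 59.0 kN·m/kg
Highest index: material P.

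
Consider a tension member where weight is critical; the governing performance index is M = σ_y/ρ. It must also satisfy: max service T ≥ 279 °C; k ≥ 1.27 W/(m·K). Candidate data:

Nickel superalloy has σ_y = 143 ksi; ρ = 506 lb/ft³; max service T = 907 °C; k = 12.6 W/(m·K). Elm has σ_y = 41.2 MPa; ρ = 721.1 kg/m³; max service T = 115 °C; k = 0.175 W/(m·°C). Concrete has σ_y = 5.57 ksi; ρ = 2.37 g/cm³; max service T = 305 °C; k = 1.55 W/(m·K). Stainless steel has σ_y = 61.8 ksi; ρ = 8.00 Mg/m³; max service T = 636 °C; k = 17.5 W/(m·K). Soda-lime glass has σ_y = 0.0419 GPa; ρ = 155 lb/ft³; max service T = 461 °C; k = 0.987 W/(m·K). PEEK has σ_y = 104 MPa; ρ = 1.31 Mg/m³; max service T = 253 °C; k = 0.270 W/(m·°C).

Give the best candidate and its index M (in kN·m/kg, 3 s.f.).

nickel superalloy, M = 122 kN·m/kg

Screen on constraints: max service T ≥ 279 °C; k ≥ 1.27 W/(m·K). Survivors: nickel superalloy, concrete, stainless steel.
Putting every candidate on a common basis:
  nickel superalloy: σ_y = 986.0 MPa, ρ = 8105 kg/m³
  concrete: σ_y = 38.40 MPa, ρ = 2370 kg/m³
  stainless steel: σ_y = 426.1 MPa, ρ = 8000 kg/m³
  nickel superalloy: M = 122 kN·m/kg
  stainless steel: M = 53.3 kN·m/kg
  concrete: M = 16.2 kN·m/kg
The maximum is for nickel superalloy.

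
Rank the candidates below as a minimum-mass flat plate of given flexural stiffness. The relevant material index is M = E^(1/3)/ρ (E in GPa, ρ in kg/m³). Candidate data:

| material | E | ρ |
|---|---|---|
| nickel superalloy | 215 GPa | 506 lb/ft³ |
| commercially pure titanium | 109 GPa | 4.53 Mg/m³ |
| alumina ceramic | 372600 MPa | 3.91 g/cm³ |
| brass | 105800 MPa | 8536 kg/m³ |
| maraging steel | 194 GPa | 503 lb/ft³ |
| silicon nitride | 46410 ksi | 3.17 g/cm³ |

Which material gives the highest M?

In SI units:
  nickel superalloy: E = 215.0 GPa, ρ = 8105 kg/m³
  commercially pure titanium: E = 109.0 GPa, ρ = 4530 kg/m³
  alumina ceramic: E = 372.6 GPa, ρ = 3910 kg/m³
  brass: E = 105.8 GPa, ρ = 8536 kg/m³
  maraging steel: E = 194.0 GPa, ρ = 8057 kg/m³
  silicon nitride: E = 320.0 GPa, ρ = 3170 kg/m³
  silicon nitride: M = 2.16×10⁻³
  alumina ceramic: M = 1.84×10⁻³
  commercially pure titanium: M = 1.05×10⁻³
  nickel superalloy: M = 0.739×10⁻³
  maraging steel: M = 0.718×10⁻³
  brass: M = 0.554×10⁻³
The maximum is for silicon nitride.

silicon nitride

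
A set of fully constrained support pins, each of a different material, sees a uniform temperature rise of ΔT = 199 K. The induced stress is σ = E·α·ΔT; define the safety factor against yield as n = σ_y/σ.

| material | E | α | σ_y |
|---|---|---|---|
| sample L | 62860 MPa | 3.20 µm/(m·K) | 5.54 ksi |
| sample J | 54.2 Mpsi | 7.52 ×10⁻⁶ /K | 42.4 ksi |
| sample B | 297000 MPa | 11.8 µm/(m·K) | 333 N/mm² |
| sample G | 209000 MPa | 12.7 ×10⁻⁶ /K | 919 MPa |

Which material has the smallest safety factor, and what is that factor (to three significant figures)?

In consistent units (E in GPa, α in ×10⁻⁶/K, σ_y in MPa):
  sample L: E = 62.86, α = 3.20, σ_y = 38.20 → σ = 40.0 MPa, n = 0.954
  sample J: E = 373.7, α = 7.52, σ_y = 292.3 → σ = 559 MPa, n = 0.523
  sample B: E = 297.0, α = 11.8, σ_y = 333.0 → σ = 697 MPa, n = 0.477
  sample G: E = 209.0, α = 12.7, σ_y = 919.0 → σ = 528 MPa, n = 1.74
Sample B has the lowest safety factor, n = 0.477.

sample B, n = 0.477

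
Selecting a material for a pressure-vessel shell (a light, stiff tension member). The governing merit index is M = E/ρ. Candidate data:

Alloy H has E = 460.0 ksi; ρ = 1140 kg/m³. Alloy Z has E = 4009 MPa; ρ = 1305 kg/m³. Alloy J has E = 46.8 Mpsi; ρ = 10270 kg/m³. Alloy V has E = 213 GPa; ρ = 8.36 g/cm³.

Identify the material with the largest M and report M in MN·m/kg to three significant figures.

alloy J, M = 31.4 MN·m/kg

After converting to SI:
  alloy H: E = 3.172 GPa, ρ = 1140 kg/m³
  alloy Z: E = 4.009 GPa, ρ = 1305 kg/m³
  alloy J: E = 322.7 GPa, ρ = 10270 kg/m³
  alloy V: E = 213.0 GPa, ρ = 8360 kg/m³
  alloy J: M = 31.4 MN·m/kg
  alloy V: M = 25.5 MN·m/kg
  alloy Z: M = 3.07 MN·m/kg
  alloy H: M = 2.78 MN·m/kg
The maximum is for alloy J.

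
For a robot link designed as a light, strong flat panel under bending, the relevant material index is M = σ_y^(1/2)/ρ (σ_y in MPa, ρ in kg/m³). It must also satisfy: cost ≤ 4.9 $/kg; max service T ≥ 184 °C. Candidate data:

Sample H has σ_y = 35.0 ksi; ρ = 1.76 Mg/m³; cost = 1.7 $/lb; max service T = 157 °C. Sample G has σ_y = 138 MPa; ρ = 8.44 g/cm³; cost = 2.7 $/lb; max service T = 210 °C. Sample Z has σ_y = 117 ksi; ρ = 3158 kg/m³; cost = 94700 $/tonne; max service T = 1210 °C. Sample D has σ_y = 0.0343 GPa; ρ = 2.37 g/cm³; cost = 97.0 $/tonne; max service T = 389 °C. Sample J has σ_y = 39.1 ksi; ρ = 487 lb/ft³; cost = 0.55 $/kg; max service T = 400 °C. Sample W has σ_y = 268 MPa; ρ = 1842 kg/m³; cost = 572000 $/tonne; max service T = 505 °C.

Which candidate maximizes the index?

Screen on constraints: cost ≤ 4.9 $/kg; max service T ≥ 184 °C. Survivors: sample D, sample J.
Putting every candidate on a common basis:
  sample D: σ_y = 34.30 MPa, ρ = 2370 kg/m³
  sample J: σ_y = 269.6 MPa, ρ = 7801 kg/m³
  sample D: M = 2.47×10⁻³
  sample J: M = 2.10×10⁻³
Sample D has the largest M.

sample D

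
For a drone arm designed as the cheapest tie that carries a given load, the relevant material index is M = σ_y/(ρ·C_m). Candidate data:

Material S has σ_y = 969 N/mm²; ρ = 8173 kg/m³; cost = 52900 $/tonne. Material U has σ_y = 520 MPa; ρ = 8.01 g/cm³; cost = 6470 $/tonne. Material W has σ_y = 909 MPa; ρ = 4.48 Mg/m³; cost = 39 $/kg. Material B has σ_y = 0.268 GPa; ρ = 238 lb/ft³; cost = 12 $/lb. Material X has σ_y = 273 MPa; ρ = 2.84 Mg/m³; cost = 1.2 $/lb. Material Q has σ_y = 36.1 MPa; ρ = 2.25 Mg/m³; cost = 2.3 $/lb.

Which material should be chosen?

material X

Normalizing units and computing the index:
  material S: σ_y = 969.0 MPa, ρ = 8173 kg/m³, cost = 52.90 $/kg
  material U: σ_y = 520.0 MPa, ρ = 8010 kg/m³, cost = 6.470 $/kg
  material W: σ_y = 909.0 MPa, ρ = 4480 kg/m³, cost = 39.00 $/kg
  material B: σ_y = 268.0 MPa, ρ = 3812 kg/m³, cost = 26.46 $/kg
  material X: σ_y = 273.0 MPa, ρ = 2840 kg/m³, cost = 2.646 $/kg
  material Q: σ_y = 36.10 MPa, ρ = 2250 kg/m³, cost = 5.071 $/kg
  material X: M = 36.3 kN·m per $
  material U: M = 10.0 kN·m per $
  material W: M = 5.20 kN·m per $
  material Q: M = 3.16 kN·m per $
  material B: M = 2.66 kN·m per $
  material S: M = 2.24 kN·m per $
Material X has the largest M.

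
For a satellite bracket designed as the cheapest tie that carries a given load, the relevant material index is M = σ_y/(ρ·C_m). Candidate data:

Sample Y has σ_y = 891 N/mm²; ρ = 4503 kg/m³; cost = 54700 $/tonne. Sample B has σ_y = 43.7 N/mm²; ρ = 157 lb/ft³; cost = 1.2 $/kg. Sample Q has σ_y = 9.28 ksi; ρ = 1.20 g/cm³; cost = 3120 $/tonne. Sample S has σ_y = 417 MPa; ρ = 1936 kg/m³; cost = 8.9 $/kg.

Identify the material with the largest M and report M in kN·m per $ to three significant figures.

Putting every candidate on a common basis:
  sample Y: σ_y = 891.0 MPa, ρ = 4503 kg/m³, cost = 54.70 $/kg
  sample B: σ_y = 43.70 MPa, ρ = 2515 kg/m³, cost = 1.200 $/kg
  sample Q: σ_y = 63.98 MPa, ρ = 1200 kg/m³, cost = 3.120 $/kg
  sample S: σ_y = 417.0 MPa, ρ = 1936 kg/m³, cost = 8.900 $/kg
  sample S: M = 24.2 kN·m per $
  sample Q: M = 17.1 kN·m per $
  sample B: M = 14.5 kN·m per $
  sample Y: M = 3.62 kN·m per $
Highest index: sample S.

sample S, M = 24.2 kN·m per $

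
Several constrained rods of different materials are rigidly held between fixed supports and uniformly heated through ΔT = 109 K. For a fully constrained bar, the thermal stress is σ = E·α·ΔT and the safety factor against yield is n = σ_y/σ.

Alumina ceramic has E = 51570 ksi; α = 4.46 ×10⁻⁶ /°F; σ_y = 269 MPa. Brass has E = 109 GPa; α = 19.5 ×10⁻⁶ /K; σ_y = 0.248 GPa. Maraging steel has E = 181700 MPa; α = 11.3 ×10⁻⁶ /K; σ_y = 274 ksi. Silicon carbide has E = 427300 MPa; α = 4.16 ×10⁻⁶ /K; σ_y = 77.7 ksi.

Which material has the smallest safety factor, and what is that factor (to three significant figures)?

With everything in SI (GPa, ×10⁻⁶/K, MPa):
  alumina ceramic: E = 355.6, α = 8.03, σ_y = 269.0 → σ = 311 MPa, n = 0.865
  brass: E = 109.0, α = 19.5, σ_y = 248.0 → σ = 232 MPa, n = 1.07
  maraging steel: E = 181.7, α = 11.3, σ_y = 1889 → σ = 224 MPa, n = 8.44
  silicon carbide: E = 427.3, α = 4.16, σ_y = 535.7 → σ = 194 MPa, n = 2.76
The minimum is alumina ceramic at n = 0.865.

alumina ceramic, n = 0.865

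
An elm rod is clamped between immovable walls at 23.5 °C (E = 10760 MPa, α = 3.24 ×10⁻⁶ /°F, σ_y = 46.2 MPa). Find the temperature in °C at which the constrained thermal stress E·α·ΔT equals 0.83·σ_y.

E = 10760 MPa = 10.76 GPa.
α = 3.24×10⁻⁶/°F × 9/5 = 5.83×10⁻⁶/K.
E·α·ΔT = 38.35 MPa ⇒ ΔT = 38.35 / (10.76×10³ × 5.83×10⁻⁶) = 611.1 K.
T = 23.5 + 611.1 = 634.6 °C.

635 °C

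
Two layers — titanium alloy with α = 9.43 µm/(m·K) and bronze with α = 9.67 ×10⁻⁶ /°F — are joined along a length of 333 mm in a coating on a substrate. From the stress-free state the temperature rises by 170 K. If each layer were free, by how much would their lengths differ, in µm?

bronze: α = 9.67×10⁻⁶/°F × 9/5 = 17.4×10⁻⁶/K.
Δα = |9.43 − 17.4|×10⁻⁶/K = 7.98×10⁻⁶/K.
ΔL_mismatch = Δα·L·ΔT = 7.98×10⁻⁶ × 333.0 mm × 170.0 K = 452 µm.

452 µm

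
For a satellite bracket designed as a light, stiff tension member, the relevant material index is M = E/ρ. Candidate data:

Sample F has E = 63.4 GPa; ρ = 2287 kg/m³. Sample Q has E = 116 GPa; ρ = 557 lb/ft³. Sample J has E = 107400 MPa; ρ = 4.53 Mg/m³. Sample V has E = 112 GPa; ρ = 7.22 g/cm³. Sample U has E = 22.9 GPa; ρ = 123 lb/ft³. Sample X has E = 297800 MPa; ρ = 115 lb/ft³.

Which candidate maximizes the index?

Normalizing units and computing the index:
  sample F: E = 63.40 GPa, ρ = 2287 kg/m³
  sample Q: E = 116.0 GPa, ρ = 8922 kg/m³
  sample J: E = 107.4 GPa, ρ = 4530 kg/m³
  sample V: E = 112.0 GPa, ρ = 7220 kg/m³
  sample U: E = 22.90 GPa, ρ = 1970 kg/m³
  sample X: E = 297.8 GPa, ρ = 1842 kg/m³
  sample X: M = 162 MN·m/kg
  sample F: M = 27.7 MN·m/kg
  sample J: M = 23.7 MN·m/kg
  sample V: M = 15.5 MN·m/kg
  sample Q: M = 13.0 MN·m/kg
  sample U: M = 11.6 MN·m/kg
Sample X has the largest M.

sample X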